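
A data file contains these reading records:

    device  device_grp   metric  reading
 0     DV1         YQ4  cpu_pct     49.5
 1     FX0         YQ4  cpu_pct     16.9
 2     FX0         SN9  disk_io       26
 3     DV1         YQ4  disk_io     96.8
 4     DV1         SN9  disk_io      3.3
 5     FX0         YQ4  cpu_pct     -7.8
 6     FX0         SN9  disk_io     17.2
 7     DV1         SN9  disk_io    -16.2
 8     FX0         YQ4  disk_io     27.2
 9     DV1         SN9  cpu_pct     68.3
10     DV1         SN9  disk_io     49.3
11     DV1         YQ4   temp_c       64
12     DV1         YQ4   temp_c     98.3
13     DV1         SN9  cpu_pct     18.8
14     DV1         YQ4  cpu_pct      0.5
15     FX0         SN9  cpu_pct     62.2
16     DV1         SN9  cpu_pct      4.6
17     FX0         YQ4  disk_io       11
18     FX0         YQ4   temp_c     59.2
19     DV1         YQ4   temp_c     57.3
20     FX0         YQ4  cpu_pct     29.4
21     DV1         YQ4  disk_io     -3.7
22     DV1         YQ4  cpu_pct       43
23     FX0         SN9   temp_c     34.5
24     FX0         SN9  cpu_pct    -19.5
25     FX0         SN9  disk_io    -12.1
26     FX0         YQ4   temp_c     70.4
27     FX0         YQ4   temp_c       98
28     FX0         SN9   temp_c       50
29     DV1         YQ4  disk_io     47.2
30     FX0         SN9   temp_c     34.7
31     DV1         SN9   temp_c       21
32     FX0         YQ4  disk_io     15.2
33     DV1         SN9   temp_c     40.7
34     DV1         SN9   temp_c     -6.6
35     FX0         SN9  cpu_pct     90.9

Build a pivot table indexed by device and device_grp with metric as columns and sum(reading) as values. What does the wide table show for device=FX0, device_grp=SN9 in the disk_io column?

Rows with device=FX0, device_grp=SN9 and metric=disk_io: reading values are 26, 17.2, -12.1.
26 + 17.2 + -12.1 = 31.1.

31.1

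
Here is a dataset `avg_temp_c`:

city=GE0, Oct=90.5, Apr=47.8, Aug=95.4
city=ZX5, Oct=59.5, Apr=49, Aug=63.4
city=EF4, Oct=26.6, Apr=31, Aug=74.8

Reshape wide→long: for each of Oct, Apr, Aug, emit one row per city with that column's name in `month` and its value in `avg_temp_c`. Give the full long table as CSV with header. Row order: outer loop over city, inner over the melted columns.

city,month,avg_temp_c
GE0,Oct,90.5
GE0,Apr,47.8
GE0,Aug,95.4
ZX5,Oct,59.5
ZX5,Apr,49
ZX5,Aug,63.4
EF4,Oct,26.6
EF4,Apr,31
EF4,Aug,74.8

Each (city, column) pair becomes one row: 3 × 3 = 9 rows.
For example, (GE0, Oct) → avg_temp_c=90.5.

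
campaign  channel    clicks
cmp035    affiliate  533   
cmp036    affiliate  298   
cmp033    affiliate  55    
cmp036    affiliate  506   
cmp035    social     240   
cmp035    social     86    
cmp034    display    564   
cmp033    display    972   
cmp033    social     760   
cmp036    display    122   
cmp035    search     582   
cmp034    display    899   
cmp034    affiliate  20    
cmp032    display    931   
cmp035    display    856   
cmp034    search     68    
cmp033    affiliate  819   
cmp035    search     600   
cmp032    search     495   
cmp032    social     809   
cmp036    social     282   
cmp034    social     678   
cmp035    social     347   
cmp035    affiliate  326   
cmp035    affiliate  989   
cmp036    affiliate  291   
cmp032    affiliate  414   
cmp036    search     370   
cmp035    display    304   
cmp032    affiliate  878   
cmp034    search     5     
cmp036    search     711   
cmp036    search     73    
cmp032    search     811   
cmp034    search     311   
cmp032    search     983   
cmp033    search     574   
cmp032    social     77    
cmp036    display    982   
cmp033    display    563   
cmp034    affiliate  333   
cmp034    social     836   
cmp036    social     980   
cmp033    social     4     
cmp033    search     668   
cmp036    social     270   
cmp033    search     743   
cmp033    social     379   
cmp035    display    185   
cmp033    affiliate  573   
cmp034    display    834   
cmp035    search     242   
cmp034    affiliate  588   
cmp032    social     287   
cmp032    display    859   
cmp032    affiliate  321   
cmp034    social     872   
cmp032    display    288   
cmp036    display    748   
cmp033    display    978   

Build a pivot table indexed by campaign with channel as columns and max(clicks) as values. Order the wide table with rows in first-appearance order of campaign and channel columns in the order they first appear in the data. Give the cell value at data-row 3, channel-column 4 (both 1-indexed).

With rows in first-appearance order of campaign, row 3 is campaign=cmp033. channel columns in first-appearance order: affiliate, social, display, search; column 4 is search.
Long rows with campaign=cmp033, channel=search: max(574, 668, 743) = 743.

743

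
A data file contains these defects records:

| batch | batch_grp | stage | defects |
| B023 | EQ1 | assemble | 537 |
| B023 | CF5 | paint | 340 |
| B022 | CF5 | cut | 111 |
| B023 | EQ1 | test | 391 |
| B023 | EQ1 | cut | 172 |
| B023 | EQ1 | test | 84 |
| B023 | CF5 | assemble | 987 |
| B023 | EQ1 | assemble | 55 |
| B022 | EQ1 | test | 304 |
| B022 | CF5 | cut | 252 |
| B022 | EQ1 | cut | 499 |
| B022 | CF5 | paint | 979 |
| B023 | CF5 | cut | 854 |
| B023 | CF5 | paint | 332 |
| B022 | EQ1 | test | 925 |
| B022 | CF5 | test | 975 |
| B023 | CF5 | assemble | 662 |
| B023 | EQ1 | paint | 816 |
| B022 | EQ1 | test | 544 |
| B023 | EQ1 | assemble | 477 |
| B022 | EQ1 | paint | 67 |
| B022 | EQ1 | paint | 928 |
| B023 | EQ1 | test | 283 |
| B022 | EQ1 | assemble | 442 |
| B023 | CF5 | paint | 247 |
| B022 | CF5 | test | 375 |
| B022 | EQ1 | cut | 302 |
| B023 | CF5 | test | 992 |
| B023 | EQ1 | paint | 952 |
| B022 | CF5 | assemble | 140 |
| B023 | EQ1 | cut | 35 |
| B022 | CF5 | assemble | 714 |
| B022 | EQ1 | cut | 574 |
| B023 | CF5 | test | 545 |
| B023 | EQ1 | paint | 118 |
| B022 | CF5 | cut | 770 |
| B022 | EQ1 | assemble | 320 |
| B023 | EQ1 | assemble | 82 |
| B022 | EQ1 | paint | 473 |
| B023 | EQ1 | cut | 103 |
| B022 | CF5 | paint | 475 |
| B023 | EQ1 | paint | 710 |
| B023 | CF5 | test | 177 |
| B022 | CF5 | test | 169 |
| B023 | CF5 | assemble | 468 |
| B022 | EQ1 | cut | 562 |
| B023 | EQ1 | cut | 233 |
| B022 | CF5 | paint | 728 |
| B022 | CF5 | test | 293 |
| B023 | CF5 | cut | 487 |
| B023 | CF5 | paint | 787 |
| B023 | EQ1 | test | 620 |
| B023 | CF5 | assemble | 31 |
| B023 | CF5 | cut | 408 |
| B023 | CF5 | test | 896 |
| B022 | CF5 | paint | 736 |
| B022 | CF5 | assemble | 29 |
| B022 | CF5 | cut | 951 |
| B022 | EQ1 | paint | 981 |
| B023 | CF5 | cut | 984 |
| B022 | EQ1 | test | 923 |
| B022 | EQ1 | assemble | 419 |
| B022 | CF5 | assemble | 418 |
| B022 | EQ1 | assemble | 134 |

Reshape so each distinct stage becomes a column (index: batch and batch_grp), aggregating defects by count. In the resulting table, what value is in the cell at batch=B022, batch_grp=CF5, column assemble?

4

Rows with batch=B022, batch_grp=CF5 and stage=assemble: defects values are 140, 714, 29, 418.
4 rows match — count = 4.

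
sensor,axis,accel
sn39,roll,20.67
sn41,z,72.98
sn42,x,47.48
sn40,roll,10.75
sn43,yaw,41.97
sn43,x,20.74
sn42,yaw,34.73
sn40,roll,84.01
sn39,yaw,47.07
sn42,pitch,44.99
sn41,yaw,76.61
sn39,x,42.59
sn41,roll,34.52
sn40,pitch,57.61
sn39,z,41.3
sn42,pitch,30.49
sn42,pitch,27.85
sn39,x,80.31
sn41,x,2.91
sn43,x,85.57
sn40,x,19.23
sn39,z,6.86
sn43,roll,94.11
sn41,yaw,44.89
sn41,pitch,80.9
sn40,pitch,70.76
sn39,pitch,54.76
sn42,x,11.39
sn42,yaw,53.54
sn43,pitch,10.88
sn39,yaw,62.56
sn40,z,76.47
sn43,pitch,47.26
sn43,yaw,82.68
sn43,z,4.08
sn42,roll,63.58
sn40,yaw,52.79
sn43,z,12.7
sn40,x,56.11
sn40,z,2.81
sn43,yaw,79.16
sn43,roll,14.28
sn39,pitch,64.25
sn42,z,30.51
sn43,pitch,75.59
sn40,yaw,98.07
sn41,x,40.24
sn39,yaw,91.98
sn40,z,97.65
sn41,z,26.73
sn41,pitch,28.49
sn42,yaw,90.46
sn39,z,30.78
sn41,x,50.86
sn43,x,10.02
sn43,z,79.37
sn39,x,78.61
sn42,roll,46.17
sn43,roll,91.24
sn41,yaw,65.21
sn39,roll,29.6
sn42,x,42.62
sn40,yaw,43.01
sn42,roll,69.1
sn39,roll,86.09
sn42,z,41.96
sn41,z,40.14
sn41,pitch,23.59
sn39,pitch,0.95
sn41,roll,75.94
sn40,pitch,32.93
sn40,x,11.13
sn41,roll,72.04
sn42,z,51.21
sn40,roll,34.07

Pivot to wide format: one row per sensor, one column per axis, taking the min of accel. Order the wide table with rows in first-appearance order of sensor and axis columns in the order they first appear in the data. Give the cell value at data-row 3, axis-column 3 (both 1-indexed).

With rows in first-appearance order of sensor, row 3 is sensor=sn42. axis columns in first-appearance order: roll, z, x, yaw, pitch; column 3 is x.
Long rows with sensor=sn42, axis=x: min(47.48, 11.39, 42.62) = 11.39.

11.39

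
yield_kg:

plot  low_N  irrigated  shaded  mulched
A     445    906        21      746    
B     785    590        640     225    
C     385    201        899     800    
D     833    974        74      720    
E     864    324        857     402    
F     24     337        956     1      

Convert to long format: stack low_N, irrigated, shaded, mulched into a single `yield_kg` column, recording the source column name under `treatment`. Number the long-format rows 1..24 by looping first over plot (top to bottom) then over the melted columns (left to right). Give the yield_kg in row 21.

24 rows total (6 × 4). Row 21: index ⌊(21-1)/4⌋ = 5 into plot → F; (21-1) mod 4 = 0 into the melted columns → low_N.
So row 21 is (F, low_N, 24); yield_kg = 24.

24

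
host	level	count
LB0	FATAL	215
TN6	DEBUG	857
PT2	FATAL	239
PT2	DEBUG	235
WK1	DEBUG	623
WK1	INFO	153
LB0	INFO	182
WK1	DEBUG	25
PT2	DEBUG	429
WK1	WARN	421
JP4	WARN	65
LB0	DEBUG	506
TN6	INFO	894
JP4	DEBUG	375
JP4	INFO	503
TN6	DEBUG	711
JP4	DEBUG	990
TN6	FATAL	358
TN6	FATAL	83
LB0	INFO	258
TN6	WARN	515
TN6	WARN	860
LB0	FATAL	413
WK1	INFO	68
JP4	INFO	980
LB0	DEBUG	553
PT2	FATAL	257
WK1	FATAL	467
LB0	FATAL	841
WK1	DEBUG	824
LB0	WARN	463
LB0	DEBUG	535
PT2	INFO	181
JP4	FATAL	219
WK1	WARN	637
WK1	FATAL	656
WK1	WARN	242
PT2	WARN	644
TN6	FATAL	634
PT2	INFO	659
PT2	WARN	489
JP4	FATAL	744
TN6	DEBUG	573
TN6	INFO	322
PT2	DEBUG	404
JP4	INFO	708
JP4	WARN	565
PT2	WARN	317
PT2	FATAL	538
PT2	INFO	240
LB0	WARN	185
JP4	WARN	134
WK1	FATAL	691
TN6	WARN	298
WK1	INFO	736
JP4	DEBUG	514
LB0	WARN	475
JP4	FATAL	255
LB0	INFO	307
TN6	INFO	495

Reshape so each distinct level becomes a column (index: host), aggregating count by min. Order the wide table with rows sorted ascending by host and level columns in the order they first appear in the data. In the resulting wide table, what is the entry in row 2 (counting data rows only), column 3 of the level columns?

182

With rows sorted ascending by host, row 2 is host=LB0. level columns in first-appearance order: FATAL, DEBUG, INFO, WARN; column 3 is INFO.
Long rows with host=LB0, level=INFO: min(182, 258, 307) = 182.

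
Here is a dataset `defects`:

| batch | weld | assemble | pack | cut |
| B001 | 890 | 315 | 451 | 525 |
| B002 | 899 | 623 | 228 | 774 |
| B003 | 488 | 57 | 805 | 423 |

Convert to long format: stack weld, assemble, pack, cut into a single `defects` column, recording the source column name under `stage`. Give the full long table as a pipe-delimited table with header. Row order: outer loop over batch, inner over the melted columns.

| batch | stage | defects |
| B001 | weld | 890 |
| B001 | assemble | 315 |
| B001 | pack | 451 |
| B001 | cut | 525 |
| B002 | weld | 899 |
| B002 | assemble | 623 |
| B002 | pack | 228 |
| B002 | cut | 774 |
| B003 | weld | 488 |
| B003 | assemble | 57 |
| B003 | pack | 805 |
| B003 | cut | 423 |

Each (batch, column) pair becomes one row: 3 × 4 = 12 rows.
For example, (B001, weld) → defects=890.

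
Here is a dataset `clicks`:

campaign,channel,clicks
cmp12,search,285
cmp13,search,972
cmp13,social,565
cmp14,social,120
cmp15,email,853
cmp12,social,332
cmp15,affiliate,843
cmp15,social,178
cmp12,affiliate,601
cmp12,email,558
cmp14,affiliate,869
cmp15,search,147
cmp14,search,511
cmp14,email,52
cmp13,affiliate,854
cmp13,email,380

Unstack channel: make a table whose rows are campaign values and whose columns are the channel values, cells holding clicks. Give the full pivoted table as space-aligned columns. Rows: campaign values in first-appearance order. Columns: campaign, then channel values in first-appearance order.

Columns: campaign plus the 4 distinct channel values (search, social, email, affiliate).
For example, row cmp12 column search takes clicks=285 from the long row (cmp12, search).

campaign  search  social  email  affiliate
cmp12     285     332     558    601      
cmp13     972     565     380    854      
cmp14     511     120     52     869      
cmp15     147     178     853    843      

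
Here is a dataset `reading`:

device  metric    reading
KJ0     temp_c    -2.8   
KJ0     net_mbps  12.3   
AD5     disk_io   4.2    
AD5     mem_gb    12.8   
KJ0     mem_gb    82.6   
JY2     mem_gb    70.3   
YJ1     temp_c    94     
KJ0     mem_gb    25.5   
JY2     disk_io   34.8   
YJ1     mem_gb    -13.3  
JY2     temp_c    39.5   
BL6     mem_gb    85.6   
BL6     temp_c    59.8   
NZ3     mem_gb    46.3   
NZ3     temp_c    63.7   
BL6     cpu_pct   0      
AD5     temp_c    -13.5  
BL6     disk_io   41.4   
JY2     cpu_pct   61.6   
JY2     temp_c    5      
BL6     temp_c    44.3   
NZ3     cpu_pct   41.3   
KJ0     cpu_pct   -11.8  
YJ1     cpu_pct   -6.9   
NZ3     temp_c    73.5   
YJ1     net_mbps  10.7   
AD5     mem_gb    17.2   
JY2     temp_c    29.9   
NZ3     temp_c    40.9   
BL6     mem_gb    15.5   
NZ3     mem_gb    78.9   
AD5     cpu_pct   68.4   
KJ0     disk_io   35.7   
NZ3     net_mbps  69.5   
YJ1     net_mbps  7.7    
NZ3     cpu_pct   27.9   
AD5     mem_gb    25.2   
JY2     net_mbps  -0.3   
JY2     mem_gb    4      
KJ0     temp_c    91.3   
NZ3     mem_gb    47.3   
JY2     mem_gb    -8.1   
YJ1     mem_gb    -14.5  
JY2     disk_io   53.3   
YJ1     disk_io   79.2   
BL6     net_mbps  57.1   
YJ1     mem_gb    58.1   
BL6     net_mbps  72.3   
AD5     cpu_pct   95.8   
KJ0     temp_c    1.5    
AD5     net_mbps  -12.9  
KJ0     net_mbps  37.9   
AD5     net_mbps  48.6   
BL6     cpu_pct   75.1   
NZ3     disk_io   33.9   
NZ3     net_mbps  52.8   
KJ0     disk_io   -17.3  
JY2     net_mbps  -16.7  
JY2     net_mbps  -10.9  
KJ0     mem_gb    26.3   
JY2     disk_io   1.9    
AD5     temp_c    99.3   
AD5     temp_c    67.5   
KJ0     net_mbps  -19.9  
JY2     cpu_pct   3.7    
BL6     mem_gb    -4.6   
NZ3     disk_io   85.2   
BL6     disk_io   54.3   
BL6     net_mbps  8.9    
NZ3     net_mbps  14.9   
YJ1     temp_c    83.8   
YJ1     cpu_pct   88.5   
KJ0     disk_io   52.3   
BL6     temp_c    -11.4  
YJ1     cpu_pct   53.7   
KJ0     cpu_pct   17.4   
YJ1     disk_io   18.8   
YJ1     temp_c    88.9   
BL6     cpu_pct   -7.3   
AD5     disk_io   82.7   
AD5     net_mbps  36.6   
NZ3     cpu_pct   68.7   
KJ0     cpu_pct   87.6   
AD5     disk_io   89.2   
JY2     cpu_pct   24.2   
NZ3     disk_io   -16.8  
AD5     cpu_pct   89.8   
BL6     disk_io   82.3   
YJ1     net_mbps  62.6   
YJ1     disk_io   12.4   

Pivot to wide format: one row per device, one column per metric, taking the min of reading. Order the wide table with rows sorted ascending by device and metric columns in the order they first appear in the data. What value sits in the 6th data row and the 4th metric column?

With rows sorted ascending by device, row 6 is device=YJ1. metric columns in first-appearance order: temp_c, net_mbps, disk_io, mem_gb, cpu_pct; column 4 is mem_gb.
Long rows with device=YJ1, metric=mem_gb: min(-13.3, -14.5, 58.1) = -14.5.

-14.5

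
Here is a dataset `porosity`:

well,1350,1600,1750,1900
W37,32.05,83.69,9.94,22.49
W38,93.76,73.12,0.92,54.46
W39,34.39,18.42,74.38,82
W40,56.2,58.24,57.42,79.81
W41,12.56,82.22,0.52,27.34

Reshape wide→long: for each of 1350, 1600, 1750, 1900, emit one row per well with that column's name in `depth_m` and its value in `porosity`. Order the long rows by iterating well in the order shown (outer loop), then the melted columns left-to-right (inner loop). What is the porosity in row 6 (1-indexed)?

20 rows total (5 × 4). Row 6: index ⌊(6-1)/4⌋ = 1 into well → W38; (6-1) mod 4 = 1 into the melted columns → 1600.
So row 6 is (W38, 1600, 73.12); porosity = 73.12.

73.12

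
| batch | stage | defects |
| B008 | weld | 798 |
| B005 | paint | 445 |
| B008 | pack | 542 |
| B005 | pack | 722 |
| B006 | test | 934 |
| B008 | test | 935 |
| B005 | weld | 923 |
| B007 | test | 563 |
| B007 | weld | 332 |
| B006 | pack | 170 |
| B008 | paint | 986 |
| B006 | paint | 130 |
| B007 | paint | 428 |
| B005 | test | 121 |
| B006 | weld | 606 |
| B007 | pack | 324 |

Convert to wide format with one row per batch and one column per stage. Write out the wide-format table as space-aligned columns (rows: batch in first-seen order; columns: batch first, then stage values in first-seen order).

batch  weld  paint  pack  test
B008   798   986    542   935 
B005   923   445    722   121 
B006   606   130    170   934 
B007   332   428    324   563 

Columns: batch plus the 4 distinct stage values (weld, paint, pack, test).
For example, row B008 column weld takes defects=798 from the long row (B008, weld).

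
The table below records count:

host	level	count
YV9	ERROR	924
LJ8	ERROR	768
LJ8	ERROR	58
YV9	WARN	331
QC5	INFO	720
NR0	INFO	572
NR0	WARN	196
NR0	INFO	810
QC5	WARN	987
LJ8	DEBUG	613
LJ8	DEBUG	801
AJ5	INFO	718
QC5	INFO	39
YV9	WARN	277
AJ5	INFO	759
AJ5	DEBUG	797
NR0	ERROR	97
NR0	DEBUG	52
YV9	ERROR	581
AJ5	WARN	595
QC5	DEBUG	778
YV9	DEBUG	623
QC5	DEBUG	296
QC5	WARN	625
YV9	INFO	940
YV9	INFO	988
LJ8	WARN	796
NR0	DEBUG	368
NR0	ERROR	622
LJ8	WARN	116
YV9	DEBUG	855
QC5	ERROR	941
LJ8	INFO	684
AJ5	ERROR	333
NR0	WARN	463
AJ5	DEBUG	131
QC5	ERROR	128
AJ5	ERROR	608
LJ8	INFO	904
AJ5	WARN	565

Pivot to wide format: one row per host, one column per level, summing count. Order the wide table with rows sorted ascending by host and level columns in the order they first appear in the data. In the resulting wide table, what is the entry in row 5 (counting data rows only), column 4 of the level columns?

1478

With rows sorted ascending by host, row 5 is host=YV9. level columns in first-appearance order: ERROR, WARN, INFO, DEBUG; column 4 is DEBUG.
Long rows with host=YV9, level=DEBUG: 623 + 855 = 1478.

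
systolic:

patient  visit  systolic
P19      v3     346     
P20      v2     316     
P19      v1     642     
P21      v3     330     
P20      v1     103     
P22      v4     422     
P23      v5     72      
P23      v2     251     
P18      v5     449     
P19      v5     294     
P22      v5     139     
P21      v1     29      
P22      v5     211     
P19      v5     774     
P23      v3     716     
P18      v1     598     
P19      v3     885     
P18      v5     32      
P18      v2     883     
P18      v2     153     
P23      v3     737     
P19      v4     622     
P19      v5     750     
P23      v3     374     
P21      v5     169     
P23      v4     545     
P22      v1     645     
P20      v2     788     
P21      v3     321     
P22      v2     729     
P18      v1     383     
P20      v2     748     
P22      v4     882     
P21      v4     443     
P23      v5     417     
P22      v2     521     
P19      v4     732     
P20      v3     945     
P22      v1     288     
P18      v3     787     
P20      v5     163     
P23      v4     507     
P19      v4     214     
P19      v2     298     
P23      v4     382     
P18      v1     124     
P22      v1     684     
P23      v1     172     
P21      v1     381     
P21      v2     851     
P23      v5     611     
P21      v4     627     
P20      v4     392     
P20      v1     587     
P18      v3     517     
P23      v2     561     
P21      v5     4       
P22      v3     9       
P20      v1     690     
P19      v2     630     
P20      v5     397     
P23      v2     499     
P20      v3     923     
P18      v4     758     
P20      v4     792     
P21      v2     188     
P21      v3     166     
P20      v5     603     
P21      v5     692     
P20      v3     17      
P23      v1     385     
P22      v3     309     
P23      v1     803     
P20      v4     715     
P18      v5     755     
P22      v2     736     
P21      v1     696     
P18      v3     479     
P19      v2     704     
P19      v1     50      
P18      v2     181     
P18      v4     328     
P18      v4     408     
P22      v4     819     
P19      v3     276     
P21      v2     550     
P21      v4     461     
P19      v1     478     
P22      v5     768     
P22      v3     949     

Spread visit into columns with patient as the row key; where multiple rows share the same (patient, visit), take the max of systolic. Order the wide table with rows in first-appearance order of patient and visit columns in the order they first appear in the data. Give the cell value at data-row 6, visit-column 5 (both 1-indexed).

755

With rows in first-appearance order of patient, row 6 is patient=P18. visit columns in first-appearance order: v3, v2, v1, v4, v5; column 5 is v5.
Long rows with patient=P18, visit=v5: max(449, 32, 755) = 755.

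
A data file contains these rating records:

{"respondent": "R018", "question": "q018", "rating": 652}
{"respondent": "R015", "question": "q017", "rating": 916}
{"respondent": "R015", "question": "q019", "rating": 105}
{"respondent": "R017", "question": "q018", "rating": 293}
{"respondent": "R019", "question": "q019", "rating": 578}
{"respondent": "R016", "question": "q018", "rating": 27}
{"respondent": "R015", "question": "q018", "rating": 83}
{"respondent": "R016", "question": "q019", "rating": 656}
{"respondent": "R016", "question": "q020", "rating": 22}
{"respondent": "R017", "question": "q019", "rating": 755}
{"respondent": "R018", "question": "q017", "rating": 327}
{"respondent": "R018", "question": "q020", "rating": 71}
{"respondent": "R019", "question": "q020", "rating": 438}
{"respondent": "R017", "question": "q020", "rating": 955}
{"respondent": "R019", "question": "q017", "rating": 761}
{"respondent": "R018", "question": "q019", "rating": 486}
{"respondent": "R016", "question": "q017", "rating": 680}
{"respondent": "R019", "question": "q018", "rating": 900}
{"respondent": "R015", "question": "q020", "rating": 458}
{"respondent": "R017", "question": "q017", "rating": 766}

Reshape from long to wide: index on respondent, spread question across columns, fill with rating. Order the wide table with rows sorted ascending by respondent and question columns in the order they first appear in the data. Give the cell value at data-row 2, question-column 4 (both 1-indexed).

With rows sorted ascending by respondent, row 2 is respondent=R016. question columns in first-appearance order: q018, q017, q019, q020; column 4 is q020.
Long rows with respondent=R016, question=q020: rating = 22.

22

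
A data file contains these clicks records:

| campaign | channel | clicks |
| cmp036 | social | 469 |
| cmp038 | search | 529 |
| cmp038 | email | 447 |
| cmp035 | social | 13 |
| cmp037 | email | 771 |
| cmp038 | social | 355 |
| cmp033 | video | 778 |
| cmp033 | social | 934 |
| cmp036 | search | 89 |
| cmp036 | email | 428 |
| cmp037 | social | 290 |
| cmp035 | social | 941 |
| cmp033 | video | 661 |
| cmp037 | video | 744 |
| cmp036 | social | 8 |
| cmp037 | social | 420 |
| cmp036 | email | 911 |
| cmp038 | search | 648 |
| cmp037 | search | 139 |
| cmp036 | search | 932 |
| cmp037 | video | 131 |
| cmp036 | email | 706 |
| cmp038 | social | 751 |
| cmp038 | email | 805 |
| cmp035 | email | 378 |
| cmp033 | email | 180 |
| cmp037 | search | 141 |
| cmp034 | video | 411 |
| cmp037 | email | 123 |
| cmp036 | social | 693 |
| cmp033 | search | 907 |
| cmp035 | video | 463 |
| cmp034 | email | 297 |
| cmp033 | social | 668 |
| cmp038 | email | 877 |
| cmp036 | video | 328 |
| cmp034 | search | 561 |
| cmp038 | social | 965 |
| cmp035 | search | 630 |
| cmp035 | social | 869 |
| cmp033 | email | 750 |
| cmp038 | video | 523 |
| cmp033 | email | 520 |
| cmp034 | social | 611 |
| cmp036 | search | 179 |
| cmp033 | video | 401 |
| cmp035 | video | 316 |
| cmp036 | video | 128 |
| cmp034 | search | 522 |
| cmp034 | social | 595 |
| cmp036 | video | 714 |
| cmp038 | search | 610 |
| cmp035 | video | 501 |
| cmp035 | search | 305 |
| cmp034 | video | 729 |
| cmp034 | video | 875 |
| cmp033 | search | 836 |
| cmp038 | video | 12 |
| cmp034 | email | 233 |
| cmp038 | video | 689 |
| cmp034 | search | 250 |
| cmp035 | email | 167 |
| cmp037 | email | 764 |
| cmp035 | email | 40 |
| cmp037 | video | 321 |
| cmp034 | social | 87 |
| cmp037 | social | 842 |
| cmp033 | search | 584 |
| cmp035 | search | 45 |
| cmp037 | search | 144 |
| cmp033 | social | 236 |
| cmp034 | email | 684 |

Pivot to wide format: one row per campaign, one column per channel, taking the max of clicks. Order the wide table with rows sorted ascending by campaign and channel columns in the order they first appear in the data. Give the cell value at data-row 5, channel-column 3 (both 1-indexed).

With rows sorted ascending by campaign, row 5 is campaign=cmp037. channel columns in first-appearance order: social, search, email, video; column 3 is email.
Long rows with campaign=cmp037, channel=email: max(771, 123, 764) = 771.

771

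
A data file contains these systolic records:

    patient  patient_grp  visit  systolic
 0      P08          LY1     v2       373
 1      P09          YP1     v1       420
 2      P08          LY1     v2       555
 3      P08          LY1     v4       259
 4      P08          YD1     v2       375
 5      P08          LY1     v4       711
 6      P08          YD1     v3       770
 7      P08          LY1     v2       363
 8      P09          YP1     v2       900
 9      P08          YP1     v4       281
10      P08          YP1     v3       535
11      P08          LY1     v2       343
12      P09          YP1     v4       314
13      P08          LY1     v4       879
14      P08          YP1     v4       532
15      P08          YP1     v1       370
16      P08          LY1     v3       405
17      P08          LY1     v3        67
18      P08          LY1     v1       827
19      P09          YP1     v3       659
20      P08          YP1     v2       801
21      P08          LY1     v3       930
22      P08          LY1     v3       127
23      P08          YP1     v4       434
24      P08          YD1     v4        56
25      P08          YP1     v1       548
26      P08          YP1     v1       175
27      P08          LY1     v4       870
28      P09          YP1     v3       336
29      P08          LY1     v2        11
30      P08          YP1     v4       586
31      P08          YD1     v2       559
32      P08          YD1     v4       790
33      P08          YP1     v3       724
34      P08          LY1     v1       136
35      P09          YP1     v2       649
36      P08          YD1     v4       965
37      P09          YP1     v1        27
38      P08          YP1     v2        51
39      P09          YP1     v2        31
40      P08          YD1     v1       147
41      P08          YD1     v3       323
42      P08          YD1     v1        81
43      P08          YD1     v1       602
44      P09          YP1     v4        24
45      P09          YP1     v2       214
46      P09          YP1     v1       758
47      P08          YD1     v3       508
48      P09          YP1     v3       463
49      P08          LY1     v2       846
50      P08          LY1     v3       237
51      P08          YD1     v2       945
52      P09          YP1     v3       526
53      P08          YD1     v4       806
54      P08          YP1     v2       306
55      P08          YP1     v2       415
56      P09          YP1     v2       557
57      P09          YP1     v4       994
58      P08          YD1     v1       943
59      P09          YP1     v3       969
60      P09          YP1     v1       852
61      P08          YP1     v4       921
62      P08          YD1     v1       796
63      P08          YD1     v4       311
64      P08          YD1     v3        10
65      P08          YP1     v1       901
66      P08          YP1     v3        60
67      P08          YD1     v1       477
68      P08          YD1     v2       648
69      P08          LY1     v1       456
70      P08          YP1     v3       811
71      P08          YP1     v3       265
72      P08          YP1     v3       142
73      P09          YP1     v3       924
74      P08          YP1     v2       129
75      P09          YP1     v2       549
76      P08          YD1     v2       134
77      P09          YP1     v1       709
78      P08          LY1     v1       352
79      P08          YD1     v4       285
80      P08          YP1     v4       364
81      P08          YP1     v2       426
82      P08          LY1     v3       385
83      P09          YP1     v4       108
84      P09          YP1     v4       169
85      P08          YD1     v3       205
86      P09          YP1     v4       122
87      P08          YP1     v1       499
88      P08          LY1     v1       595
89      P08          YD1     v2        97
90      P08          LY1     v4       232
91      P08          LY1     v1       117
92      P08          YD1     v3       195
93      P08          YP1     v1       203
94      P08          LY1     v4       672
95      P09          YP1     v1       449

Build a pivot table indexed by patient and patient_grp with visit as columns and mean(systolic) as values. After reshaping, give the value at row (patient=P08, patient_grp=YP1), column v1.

Rows with patient=P08, patient_grp=YP1 and visit=v1: systolic values are 370, 548, 175, 901, 499, 203.
(370 + 548 + 175 + 901 + 499 + 203) / 6 = 449.33.

449.33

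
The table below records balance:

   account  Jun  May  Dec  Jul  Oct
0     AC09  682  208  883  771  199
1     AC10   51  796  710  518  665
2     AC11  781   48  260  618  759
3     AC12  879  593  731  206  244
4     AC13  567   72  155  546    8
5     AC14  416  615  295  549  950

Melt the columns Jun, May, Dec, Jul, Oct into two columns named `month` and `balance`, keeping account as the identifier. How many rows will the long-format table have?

30

6 account values × 5 melted columns = 30 rows.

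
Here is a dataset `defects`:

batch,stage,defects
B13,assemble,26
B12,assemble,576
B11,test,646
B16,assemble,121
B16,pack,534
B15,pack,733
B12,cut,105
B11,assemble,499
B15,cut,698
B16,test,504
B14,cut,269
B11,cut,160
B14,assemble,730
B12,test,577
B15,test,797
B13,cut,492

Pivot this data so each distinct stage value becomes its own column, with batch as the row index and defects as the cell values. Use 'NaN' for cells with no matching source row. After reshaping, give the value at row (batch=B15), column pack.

The long row with batch=B15, stage=pack has defects=733.

733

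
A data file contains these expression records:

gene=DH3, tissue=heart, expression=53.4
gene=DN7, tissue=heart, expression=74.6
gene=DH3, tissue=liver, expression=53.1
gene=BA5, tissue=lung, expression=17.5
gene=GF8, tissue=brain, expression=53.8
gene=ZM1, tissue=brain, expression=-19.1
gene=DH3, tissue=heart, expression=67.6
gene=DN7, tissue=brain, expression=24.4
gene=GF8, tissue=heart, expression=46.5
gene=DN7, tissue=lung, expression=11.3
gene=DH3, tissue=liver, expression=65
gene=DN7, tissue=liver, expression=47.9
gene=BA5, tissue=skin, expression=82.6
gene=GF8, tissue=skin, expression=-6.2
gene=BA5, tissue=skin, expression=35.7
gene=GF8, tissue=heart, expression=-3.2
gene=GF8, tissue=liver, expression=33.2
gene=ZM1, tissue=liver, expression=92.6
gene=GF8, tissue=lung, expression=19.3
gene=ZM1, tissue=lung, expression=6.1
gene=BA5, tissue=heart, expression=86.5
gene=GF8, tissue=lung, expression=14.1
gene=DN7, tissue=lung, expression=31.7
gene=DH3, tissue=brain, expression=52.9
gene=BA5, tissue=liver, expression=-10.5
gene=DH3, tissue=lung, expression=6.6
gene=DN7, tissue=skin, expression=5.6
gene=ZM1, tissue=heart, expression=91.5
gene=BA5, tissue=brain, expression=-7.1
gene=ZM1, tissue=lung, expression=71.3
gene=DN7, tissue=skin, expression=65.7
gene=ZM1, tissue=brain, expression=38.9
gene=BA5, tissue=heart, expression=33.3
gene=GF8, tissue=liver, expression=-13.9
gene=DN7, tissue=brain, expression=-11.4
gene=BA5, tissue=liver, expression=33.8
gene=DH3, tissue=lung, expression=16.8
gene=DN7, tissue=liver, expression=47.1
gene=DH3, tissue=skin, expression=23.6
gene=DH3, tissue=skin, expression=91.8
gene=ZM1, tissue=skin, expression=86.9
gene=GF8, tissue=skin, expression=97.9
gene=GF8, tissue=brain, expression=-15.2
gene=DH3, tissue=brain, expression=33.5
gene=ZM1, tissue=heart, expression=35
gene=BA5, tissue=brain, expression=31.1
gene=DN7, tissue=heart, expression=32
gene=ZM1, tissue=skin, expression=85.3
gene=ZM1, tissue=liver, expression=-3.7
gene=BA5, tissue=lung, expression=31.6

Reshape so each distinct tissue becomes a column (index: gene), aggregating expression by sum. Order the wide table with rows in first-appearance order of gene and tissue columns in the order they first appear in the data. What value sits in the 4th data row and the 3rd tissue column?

With rows in first-appearance order of gene, row 4 is gene=GF8. tissue columns in first-appearance order: heart, liver, lung, brain, skin; column 3 is lung.
Long rows with gene=GF8, tissue=lung: 19.3 + 14.1 = 33.4.

33.4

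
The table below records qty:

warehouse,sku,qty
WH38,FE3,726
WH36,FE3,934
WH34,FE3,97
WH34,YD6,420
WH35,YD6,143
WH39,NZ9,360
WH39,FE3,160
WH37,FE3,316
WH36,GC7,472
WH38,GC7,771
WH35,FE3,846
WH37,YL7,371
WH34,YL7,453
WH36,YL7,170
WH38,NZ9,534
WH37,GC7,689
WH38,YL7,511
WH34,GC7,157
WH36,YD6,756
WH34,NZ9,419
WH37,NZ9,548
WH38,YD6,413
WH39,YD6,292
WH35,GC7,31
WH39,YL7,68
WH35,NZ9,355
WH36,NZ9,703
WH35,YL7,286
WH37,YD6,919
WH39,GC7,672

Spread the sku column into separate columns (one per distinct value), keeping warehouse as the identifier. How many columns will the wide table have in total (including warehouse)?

6

1 column for warehouse plus 5 distinct sku values → 6 columns.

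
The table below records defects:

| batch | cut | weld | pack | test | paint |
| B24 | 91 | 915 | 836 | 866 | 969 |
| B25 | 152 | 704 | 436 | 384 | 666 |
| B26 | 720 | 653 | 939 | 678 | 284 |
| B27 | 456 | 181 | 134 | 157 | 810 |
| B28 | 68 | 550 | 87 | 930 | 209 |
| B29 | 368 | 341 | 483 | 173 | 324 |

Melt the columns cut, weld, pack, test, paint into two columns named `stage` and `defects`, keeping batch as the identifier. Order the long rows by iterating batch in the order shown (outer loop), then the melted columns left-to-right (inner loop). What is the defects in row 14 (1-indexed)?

678

30 rows total (6 × 5). Row 14: index ⌊(14-1)/5⌋ = 2 into batch → B26; (14-1) mod 5 = 3 into the melted columns → test.
So row 14 is (B26, test, 678); defects = 678.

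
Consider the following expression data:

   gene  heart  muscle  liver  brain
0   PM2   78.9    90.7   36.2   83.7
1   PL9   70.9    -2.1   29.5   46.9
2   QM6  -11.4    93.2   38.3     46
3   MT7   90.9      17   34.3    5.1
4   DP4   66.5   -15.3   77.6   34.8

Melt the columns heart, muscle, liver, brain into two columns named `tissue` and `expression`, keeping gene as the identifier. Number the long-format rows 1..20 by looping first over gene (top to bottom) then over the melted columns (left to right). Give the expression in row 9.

20 rows total (5 × 4). Row 9: index ⌊(9-1)/4⌋ = 2 into gene → QM6; (9-1) mod 4 = 0 into the melted columns → heart.
So row 9 is (QM6, heart, -11.4); expression = -11.4.

-11.4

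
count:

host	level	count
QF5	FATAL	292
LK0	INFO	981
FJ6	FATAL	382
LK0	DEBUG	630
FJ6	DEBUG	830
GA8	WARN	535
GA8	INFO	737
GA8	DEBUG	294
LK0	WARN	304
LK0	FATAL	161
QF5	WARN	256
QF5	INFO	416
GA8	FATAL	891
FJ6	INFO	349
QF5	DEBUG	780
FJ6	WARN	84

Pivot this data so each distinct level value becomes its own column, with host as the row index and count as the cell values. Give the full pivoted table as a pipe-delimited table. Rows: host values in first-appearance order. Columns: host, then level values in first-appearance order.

| host | FATAL | INFO | DEBUG | WARN |
| QF5 | 292 | 416 | 780 | 256 |
| LK0 | 161 | 981 | 630 | 304 |
| FJ6 | 382 | 349 | 830 | 84 |
| GA8 | 891 | 737 | 294 | 535 |

Columns: host plus the 4 distinct level values (FATAL, INFO, DEBUG, WARN).
For example, row QF5 column FATAL takes count=292 from the long row (QF5, FATAL).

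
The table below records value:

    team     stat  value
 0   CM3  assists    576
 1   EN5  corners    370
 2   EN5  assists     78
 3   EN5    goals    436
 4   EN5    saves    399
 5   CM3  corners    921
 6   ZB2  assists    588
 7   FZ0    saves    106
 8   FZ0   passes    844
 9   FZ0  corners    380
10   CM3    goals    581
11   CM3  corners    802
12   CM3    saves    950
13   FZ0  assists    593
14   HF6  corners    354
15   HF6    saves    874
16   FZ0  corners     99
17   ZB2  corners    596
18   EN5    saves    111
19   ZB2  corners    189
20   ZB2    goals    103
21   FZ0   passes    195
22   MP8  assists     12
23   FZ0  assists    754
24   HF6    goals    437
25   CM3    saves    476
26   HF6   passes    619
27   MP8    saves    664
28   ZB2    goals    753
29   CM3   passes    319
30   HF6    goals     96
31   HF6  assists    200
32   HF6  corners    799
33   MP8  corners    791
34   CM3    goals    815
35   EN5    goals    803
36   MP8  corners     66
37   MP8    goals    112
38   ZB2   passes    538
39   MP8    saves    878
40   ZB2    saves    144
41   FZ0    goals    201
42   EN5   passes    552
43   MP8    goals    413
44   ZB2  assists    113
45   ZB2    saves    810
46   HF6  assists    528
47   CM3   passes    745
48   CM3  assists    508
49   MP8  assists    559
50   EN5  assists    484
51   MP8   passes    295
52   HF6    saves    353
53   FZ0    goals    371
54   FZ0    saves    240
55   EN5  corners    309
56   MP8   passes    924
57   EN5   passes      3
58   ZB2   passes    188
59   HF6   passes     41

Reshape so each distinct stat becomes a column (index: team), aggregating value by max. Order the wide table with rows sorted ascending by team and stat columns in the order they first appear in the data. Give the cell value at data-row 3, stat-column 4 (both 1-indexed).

240

With rows sorted ascending by team, row 3 is team=FZ0. stat columns in first-appearance order: assists, corners, goals, saves, passes; column 4 is saves.
Long rows with team=FZ0, stat=saves: max(106, 240) = 240.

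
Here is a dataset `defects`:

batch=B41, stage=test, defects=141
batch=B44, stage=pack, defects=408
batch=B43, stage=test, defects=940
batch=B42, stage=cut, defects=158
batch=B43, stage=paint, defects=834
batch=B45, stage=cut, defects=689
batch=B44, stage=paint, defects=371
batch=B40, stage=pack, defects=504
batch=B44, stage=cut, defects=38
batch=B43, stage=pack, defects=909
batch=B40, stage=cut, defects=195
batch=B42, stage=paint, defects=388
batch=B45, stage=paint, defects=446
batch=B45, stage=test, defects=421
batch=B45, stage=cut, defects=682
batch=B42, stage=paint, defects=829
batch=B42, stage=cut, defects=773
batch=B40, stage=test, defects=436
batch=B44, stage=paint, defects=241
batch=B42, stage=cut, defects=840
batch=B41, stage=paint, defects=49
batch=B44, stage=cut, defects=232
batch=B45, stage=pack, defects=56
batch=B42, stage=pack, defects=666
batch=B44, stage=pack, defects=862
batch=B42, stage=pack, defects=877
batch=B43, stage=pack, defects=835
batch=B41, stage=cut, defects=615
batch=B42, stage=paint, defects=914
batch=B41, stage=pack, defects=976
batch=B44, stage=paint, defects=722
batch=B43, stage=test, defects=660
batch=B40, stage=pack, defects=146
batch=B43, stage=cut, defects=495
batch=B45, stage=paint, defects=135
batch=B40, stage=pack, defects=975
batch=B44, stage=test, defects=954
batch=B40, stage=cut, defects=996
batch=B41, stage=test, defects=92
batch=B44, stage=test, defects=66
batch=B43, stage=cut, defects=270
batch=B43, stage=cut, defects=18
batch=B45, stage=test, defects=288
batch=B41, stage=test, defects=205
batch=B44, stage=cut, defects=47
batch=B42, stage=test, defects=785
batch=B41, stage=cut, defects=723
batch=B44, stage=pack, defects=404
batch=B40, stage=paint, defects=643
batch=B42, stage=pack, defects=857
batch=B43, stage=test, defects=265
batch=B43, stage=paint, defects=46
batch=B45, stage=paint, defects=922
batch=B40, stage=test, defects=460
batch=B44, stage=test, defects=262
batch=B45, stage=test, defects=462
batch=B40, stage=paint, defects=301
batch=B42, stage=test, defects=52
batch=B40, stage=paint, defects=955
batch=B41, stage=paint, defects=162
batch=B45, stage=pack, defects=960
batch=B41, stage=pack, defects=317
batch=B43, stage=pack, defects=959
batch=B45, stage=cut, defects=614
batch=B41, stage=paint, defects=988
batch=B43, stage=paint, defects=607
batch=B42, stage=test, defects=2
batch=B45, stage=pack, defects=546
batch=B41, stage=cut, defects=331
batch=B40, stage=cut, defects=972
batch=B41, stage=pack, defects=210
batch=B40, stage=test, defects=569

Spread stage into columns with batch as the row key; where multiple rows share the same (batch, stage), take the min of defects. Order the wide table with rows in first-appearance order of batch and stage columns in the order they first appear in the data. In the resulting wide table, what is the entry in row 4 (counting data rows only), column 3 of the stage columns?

With rows in first-appearance order of batch, row 4 is batch=B42. stage columns in first-appearance order: test, pack, cut, paint; column 3 is cut.
Long rows with batch=B42, stage=cut: min(158, 773, 840) = 158.

158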